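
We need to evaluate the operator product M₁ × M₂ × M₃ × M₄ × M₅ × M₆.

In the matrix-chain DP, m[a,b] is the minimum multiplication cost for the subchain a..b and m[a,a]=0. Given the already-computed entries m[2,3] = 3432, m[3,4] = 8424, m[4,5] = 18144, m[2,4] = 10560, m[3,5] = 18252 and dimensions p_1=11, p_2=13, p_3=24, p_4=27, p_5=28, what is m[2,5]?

18876

m[2,5] = min over k∈[2,4] of m[2,k]+m[k+1,5]+p_{1}·p_k·p_{5}.
k=2: 0 + 18252 + 11·13·28 = 22256; k=3: 3432 + 18144 + 11·24·28 = 28968; k=4: 10560 + 0 + 11·27·28 = 18876.
Minimum: 18876 at k=4.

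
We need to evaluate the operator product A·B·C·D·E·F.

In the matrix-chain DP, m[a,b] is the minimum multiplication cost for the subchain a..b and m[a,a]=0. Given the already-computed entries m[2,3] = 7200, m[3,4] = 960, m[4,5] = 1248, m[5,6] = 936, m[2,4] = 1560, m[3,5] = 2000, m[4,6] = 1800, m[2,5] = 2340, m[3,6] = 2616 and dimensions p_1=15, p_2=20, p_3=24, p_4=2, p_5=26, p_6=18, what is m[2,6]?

m[2,6] = min over k∈[2,5] of m[2,k]+m[k+1,6]+p_{1}·p_k·p_{6}.
k=2: 0 + 2616 + 15·20·18 = 8016; k=3: 7200 + 1800 + 15·24·18 = 15480; k=4: 1560 + 936 + 15·2·18 = 3036; k=5: 2340 + 0 + 15·26·18 = 9360.
Minimum: 3036 at k=4.

3036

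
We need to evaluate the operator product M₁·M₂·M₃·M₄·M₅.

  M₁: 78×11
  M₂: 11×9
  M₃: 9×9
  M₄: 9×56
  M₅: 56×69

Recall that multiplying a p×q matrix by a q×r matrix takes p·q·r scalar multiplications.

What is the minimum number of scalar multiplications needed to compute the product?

Adjacent pairs: M₁M₂ = 78·11·9 = 7722; M₂M₃ = 11·9·9 = 891; M₃M₄ = 9·9·56 = 4536; M₄M₅ = 9·56·69 = 34776.
Length 3: M₁..M₃: k=1: 0+891+78·11·9=8613; k=2: 7722+0+78·9·9=14040 → min 8613 | M₂..M₄: k=2: 0+4536+11·9·56=10080; k=3: 891+0+11·9·56=6435 → min 6435 | M₃..M₅: k=3: 0+34776+9·9·69=40365; k=4: 4536+0+9·56·69=39312 → min 39312.
Length 4: M₁..M₄: k=1: 0+6435+78·11·56=54483; k=2: 7722+4536+78·9·56=51570; k=3: 8613+0+78·9·56=47925 → min 47925 | M₂..M₅: k=2: 0+39312+11·9·69=46143; k=3: 891+34776+11·9·69=42498; k=4: 6435+0+11·56·69=48939 → min 42498.
Length 5: M₁..M₅: k=1: 0+42498+78·11·69=101700; k=2: 7722+39312+78·9·69=95472; k=3: 8613+34776+78·9·69=91827; k=4: 47925+0+78·56·69=349317 → min 91827.
Optimal order: ((M₁·(M₂·M₃))·(M₄·M₅)) with cost 91827.

91827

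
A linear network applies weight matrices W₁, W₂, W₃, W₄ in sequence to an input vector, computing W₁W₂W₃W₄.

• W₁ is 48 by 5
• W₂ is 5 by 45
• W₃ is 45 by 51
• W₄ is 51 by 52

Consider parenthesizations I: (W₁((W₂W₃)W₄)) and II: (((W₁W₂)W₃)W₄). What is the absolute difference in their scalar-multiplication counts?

211041

Order I = (W₁((W₂W₃)W₄)): (W₂W₃): 5×45 by 45×51 → 5×51, cost 5·45·51 = 11475; ((W₂W₃)W₄): 5×51 by 51×52 → 5×52, cost 5·51·52 = 13260; cumulative 24735; (W₁((W₂W₃)W₄)): 48×5 by 5×52 → 48×52, cost 48·5·52 = 12480; cumulative 37215. Total 37215.
Order II = (((W₁W₂)W₃)W₄): (W₁W₂): 48×5 by 5×45 → 48×45, cost 48·5·45 = 10800; ((W₁W₂)W₃): 48×45 by 45×51 → 48×51, cost 48·45·51 = 110160; cumulative 120960; (((W₁W₂)W₃)W₄): 48×51 by 51×52 → 48×52, cost 48·51·52 = 127296; cumulative 248256. Total 248256.
Difference: |37215 − 248256| = 211041.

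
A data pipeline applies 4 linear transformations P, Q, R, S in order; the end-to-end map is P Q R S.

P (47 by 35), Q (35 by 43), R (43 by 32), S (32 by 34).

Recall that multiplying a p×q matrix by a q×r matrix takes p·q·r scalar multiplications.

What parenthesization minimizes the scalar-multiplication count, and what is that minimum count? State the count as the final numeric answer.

Adjacent pairs: PQ = 47·35·43 = 70735; QR = 35·43·32 = 48160; RS = 43·32·34 = 46784.
Length 3: P..R: k=1: 0+48160+47·35·32=100800; k=2: 70735+0+47·43·32=135407 → min 100800 | Q..S: k=2: 0+46784+35·43·34=97954; k=3: 48160+0+35·32·34=86240 → min 86240.
Length 4: P..S: k=1: 0+86240+47·35·34=142170; k=2: 70735+46784+47·43·34=186233; k=3: 100800+0+47·32·34=151936 → min 142170.
Optimal parenthesization: (P ((Q R) S)) with cost 142170.

142170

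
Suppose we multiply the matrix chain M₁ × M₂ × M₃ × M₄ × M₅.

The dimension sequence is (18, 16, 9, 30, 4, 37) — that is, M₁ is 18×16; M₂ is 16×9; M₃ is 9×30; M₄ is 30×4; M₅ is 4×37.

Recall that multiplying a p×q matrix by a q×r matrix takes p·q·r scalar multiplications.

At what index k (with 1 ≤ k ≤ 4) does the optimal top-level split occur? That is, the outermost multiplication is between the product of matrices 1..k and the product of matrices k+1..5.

4

Adjacent pairs: M₁M₂ = 18·16·9 = 2592; M₂M₃ = 16·9·30 = 4320; M₃M₄ = 9·30·4 = 1080; M₄M₅ = 30·4·37 = 4440.
Length 3: M₁..M₃: k=1: 0+4320+18·16·30=12960; k=2: 2592+0+18·9·30=7452 → min 7452 | M₂..M₄: k=2: 0+1080+16·9·4=1656; k=3: 4320+0+16·30·4=6240 → min 1656 | M₃..M₅: k=3: 0+4440+9·30·37=14430; k=4: 1080+0+9·4·37=2412 → min 2412.
Length 4: M₁..M₄: k=1: 0+1656+18·16·4=2808; k=2: 2592+1080+18·9·4=4320; k=3: 7452+0+18·30·4=9612 → min 2808 | M₂..M₅: k=2: 0+2412+16·9·37=7740; k=3: 4320+4440+16·30·37=26520; k=4: 1656+0+16·4·37=4024 → min 4024.
Top-level splits: k=1: (M₁..M₁)·(M₂..M₅) → 0+4024+18·16·37 = 14680; k=2: (M₁..M₂)·(M₃..M₅) → 2592+2412+18·9·37 = 10998; k=3: (M₁..M₃)·(M₄..M₅) → 7452+4440+18·30·37 = 31872; k=4: (M₁..M₄)·(M₅..M₅) → 2808+0+18·4·37 = 5472.
Best split is after M₄, i.e. k = 4.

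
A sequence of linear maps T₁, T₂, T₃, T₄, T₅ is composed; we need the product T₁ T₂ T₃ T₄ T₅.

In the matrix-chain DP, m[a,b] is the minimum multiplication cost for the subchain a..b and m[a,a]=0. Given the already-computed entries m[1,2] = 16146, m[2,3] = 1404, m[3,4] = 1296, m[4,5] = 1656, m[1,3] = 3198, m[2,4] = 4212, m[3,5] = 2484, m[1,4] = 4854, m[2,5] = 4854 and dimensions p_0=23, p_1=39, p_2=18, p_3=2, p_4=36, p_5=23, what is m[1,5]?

5912

m[1,5] = min over k∈[1,4] of m[1,k]+m[k+1,5]+p_{0}·p_k·p_{5}.
k=1: 0 + 4854 + 23·39·23 = 25485; k=2: 16146 + 2484 + 23·18·23 = 28152; k=3: 3198 + 1656 + 23·2·23 = 5912; k=4: 4854 + 0 + 23·36·23 = 23898.
Minimum: 5912 at k=3.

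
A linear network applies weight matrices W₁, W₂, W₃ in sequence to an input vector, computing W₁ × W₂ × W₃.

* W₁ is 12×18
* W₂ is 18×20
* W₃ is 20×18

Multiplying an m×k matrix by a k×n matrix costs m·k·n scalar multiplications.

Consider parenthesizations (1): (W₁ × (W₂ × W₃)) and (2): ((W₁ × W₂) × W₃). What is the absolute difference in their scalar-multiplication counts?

Order (1) = (W₁ × (W₂ × W₃)): (W₂ × W₃): 18×20 by 20×18 → 18×18, cost 18·20·18 = 6480; (W₁ × (W₂ × W₃)): 12×18 by 18×18 → 12×18, cost 12·18·18 = 3888; cumulative 10368. Total 10368.
Order (2) = ((W₁ × W₂) × W₃): (W₁ × W₂): 12×18 by 18×20 → 12×20, cost 12·18·20 = 4320; ((W₁ × W₂) × W₃): 12×20 by 20×18 → 12×18, cost 12·20·18 = 4320; cumulative 8640. Total 8640.
Difference: |10368 − 8640| = 1728.

1728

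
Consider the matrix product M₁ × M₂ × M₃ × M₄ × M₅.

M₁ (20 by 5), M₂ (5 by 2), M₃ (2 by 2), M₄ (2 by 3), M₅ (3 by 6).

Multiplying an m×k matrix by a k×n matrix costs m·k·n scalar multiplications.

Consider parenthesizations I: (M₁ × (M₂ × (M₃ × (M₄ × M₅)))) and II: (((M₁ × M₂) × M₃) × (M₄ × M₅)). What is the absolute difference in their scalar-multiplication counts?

164

Order I = (M₁ × (M₂ × (M₃ × (M₄ × M₅)))): (M₄ × M₅): 2×3 by 3×6 → 2×6, cost 2·3·6 = 36; (M₃ × (M₄ × M₅)): 2×2 by 2×6 → 2×6, cost 2·2·6 = 24; cumulative 60; (M₂ × (M₃ × (M₄ × M₅))): 5×2 by 2×6 → 5×6, cost 5·2·6 = 60; cumulative 120; (M₁ × (M₂ × (M₃ × (M₄ × M₅)))): 20×5 by 5×6 → 20×6, cost 20·5·6 = 600; cumulative 720. Total 720.
Order II = (((M₁ × M₂) × M₃) × (M₄ × M₅)): (M₁ × M₂): 20×5 by 5×2 → 20×2, cost 20·5·2 = 200; ((M₁ × M₂) × M₃): 20×2 by 2×2 → 20×2, cost 20·2·2 = 80; cumulative 280; (M₄ × M₅): 2×3 by 3×6 → 2×6, cost 2·3·6 = 36; (((M₁ × M₂) × M₃) × (M₄ × M₅)): 20×2 by 2×6 → 20×6, cost 20·2·6 = 240; cumulative 556. Total 556.
Difference: |720 − 556| = 164.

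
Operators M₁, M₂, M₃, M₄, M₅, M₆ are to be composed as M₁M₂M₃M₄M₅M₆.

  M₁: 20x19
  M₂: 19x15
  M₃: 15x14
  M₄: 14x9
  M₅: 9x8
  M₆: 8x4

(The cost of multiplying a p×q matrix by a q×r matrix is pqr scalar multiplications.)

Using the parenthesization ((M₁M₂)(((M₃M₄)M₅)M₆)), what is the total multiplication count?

10350

(M₁M₂): 20×19 by 19×15 → 20×15, cost 20·19·15 = 5700
(M₃M₄): 15×14 by 14×9 → 15×9, cost 15·14·9 = 1890
((M₃M₄)M₅): 15×9 by 9×8 → 15×8, cost 15·9·8 = 1080; cumulative 2970
(((M₃M₄)M₅)M₆): 15×8 by 8×4 → 15×4, cost 15·8·4 = 480; cumulative 3450
((M₁M₂)(((M₃M₄)M₅)M₆)): 20×15 by 15×4 → 20×4, cost 20·15·4 = 1200; cumulative 10350
Total: 10350 scalar multiplications.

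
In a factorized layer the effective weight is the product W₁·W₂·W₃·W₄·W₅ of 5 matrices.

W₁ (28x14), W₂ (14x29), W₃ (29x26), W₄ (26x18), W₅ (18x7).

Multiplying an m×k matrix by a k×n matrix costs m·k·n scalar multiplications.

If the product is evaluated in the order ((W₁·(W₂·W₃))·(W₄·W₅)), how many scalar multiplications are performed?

(W₂·W₃): 14×29 by 29×26 → 14×26, cost 14·29·26 = 10556
(W₁·(W₂·W₃)): 28×14 by 14×26 → 28×26, cost 28·14·26 = 10192; cumulative 20748
(W₄·W₅): 26×18 by 18×7 → 26×7, cost 26·18·7 = 3276
((W₁·(W₂·W₃))·(W₄·W₅)): 28×26 by 26×7 → 28×7, cost 28·26·7 = 5096; cumulative 29120
Total: 29120 scalar multiplications.

29120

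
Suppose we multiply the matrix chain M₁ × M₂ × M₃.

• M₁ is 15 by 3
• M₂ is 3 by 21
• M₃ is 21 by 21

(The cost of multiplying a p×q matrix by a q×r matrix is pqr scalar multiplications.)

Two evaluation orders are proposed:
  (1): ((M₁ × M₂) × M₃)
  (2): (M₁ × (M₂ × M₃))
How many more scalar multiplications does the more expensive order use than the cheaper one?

Order (1) = ((M₁ × M₂) × M₃): (M₁ × M₂): 15×3 by 3×21 → 15×21, cost 15·3·21 = 945; ((M₁ × M₂) × M₃): 15×21 by 21×21 → 15×21, cost 15·21·21 = 6615; cumulative 7560. Total 7560.
Order (2) = (M₁ × (M₂ × M₃)): (M₂ × M₃): 3×21 by 21×21 → 3×21, cost 3·21·21 = 1323; (M₁ × (M₂ × M₃)): 15×3 by 3×21 → 15×21, cost 15·3·21 = 945; cumulative 2268. Total 2268.
Difference: |7560 − 2268| = 5292.

5292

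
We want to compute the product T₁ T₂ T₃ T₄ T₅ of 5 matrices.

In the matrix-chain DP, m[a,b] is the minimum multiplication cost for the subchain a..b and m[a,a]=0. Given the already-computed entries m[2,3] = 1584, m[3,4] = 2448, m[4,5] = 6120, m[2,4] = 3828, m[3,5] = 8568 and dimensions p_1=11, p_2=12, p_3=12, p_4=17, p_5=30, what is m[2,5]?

m[2,5] = min over k∈[2,4] of m[2,k]+m[k+1,5]+p_{1}·p_k·p_{5}.
k=2: 0 + 8568 + 11·12·30 = 12528; k=3: 1584 + 6120 + 11·12·30 = 11664; k=4: 3828 + 0 + 11·17·30 = 9438.
Minimum: 9438 at k=4.

9438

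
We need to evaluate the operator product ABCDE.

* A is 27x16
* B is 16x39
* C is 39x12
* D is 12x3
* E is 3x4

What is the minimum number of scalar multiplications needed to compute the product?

4896

Adjacent pairs: AB = 27·16·39 = 16848; BC = 16·39·12 = 7488; CD = 39·12·3 = 1404; DE = 12·3·4 = 144.
Length 3: A..C: k=1: 0+7488+27·16·12=12672; k=2: 16848+0+27·39·12=29484 → min 12672 | B..D: k=2: 0+1404+16·39·3=3276; k=3: 7488+0+16·12·3=8064 → min 3276 | C..E: k=3: 0+144+39·12·4=2016; k=4: 1404+0+39·3·4=1872 → min 1872.
Length 4: A..D: k=1: 0+3276+27·16·3=4572; k=2: 16848+1404+27·39·3=21411; k=3: 12672+0+27·12·3=13644 → min 4572 | B..E: k=2: 0+1872+16·39·4=4368; k=3: 7488+144+16·12·4=8400; k=4: 3276+0+16·3·4=3468 → min 3468.
Length 5: A..E: k=1: 0+3468+27·16·4=5196; k=2: 16848+1872+27·39·4=22932; k=3: 12672+144+27·12·4=14112; k=4: 4572+0+27·3·4=4896 → min 4896.
Optimal order: ((A(B(CD)))E) with cost 4896.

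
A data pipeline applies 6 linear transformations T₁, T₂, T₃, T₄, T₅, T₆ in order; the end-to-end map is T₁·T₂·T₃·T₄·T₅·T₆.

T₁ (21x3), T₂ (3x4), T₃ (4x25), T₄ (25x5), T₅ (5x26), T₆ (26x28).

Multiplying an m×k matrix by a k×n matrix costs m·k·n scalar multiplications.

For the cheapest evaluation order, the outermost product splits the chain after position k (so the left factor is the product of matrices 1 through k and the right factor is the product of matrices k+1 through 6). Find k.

1

Adjacent pairs: T₁T₂ = 21·3·4 = 252; T₂T₃ = 3·4·25 = 300; T₃T₄ = 4·25·5 = 500; T₄T₅ = 25·5·26 = 3250; T₅T₆ = 5·26·28 = 3640.
Length 3: T₁..T₃: k=1: 0+300+21·3·25=1875; k=2: 252+0+21·4·25=2352 → min 1875 | T₂..T₄: k=2: 0+500+3·4·5=560; k=3: 300+0+3·25·5=675 → min 560 | T₃..T₅: k=3: 0+3250+4·25·26=5850; k=4: 500+0+4·5·26=1020 → min 1020 | T₄..T₆: k=4: 0+3640+25·5·28=7140; k=5: 3250+0+25·26·28=21450 → min 7140.
Length 4: T₁..T₄: k=1: 0+560+21·3·5=875; k=2: 252+500+21·4·5=1172; k=3: 1875+0+21·25·5=4500 → min 875 | T₂..T₅: k=2: 0+1020+3·4·26=1332; k=3: 300+3250+3·25·26=5500; k=4: 560+0+3·5·26=950 → min 950 | T₃..T₆: k=3: 0+7140+4·25·28=9940; k=4: 500+3640+4·5·28=4700; k=5: 1020+0+4·26·28=3932 → min 3932.
Length 5: T₁..T₅: k=1: 0+950+21·3·26=2588; k=2: 252+1020+21·4·26=3456; k=3: 1875+3250+21·25·26=18775; k=4: 875+0+21·5·26=3605 → min 2588 | T₂..T₆: k=2: 0+3932+3·4·28=4268; k=3: 300+7140+3·25·28=9540; k=4: 560+3640+3·5·28=4620; k=5: 950+0+3·26·28=3134 → min 3134.
Top-level splits: k=1: (T₁..T₁)·(T₂..T₆) → 0+3134+21·3·28 = 4898; k=2: (T₁..T₂)·(T₃..T₆) → 252+3932+21·4·28 = 6536; k=3: (T₁..T₃)·(T₄..T₆) → 1875+7140+21·25·28 = 23715; k=4: (T₁..T₄)·(T₅..T₆) → 875+3640+21·5·28 = 7455; k=5: (T₁..T₅)·(T₆..T₆) → 2588+0+21·26·28 = 17876.
Best split is after T₁, i.e. k = 1.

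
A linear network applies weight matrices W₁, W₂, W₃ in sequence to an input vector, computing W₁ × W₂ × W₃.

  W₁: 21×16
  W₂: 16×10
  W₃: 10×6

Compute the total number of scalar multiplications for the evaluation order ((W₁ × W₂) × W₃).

(W₁ × W₂): 21×16 by 16×10 → 21×10, cost 21·16·10 = 3360
((W₁ × W₂) × W₃): 21×10 by 10×6 → 21×6, cost 21·10·6 = 1260; cumulative 4620
Total: 4620 scalar multiplications.

4620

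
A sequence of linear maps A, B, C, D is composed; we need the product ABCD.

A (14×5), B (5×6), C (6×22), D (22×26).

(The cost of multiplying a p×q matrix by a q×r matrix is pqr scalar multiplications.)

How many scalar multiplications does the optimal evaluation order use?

5340

Adjacent pairs: AB = 14·5·6 = 420; BC = 5·6·22 = 660; CD = 6·22·26 = 3432.
Length 3: A..C: k=1: 0+660+14·5·22=2200; k=2: 420+0+14·6·22=2268 → min 2200 | B..D: k=2: 0+3432+5·6·26=4212; k=3: 660+0+5·22·26=3520 → min 3520.
Length 4: A..D: k=1: 0+3520+14·5·26=5340; k=2: 420+3432+14·6·26=6036; k=3: 2200+0+14·22·26=10208 → min 5340.
Optimal order: (A((BC)D)) with cost 5340.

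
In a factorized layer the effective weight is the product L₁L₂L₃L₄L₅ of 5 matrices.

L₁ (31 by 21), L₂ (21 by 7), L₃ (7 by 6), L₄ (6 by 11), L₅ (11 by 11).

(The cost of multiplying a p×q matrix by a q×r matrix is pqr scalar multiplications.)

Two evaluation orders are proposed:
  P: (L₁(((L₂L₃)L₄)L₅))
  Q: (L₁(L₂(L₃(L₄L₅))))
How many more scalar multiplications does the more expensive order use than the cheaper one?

Order P = (L₁(((L₂L₃)L₄)L₅)): (L₂L₃): 21×7 by 7×6 → 21×6, cost 21·7·6 = 882; ((L₂L₃)L₄): 21×6 by 6×11 → 21×11, cost 21·6·11 = 1386; cumulative 2268; (((L₂L₃)L₄)L₅): 21×11 by 11×11 → 21×11, cost 21·11·11 = 2541; cumulative 4809; (L₁(((L₂L₃)L₄)L₅)): 31×21 by 21×11 → 31×11, cost 31·21·11 = 7161; cumulative 11970. Total 11970.
Order Q = (L₁(L₂(L₃(L₄L₅)))): (L₄L₅): 6×11 by 11×11 → 6×11, cost 6·11·11 = 726; (L₃(L₄L₅)): 7×6 by 6×11 → 7×11, cost 7·6·11 = 462; cumulative 1188; (L₂(L₃(L₄L₅))): 21×7 by 7×11 → 21×11, cost 21·7·11 = 1617; cumulative 2805; (L₁(L₂(L₃(L₄L₅)))): 31×21 by 21×11 → 31×11, cost 31·21·11 = 7161; cumulative 9966. Total 9966.
Difference: |11970 − 9966| = 2004.

2004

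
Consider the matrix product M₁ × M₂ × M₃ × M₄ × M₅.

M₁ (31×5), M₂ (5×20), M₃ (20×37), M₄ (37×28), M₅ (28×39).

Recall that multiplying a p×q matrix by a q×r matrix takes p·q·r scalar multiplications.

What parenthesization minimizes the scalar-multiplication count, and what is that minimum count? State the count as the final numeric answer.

20385

Adjacent pairs: M₁M₂ = 31·5·20 = 3100; M₂M₃ = 5·20·37 = 3700; M₃M₄ = 20·37·28 = 20720; M₄M₅ = 37·28·39 = 40404.
Length 3: M₁..M₃: k=1: 0+3700+31·5·37=9435; k=2: 3100+0+31·20·37=26040 → min 9435 | M₂..M₄: k=2: 0+20720+5·20·28=23520; k=3: 3700+0+5·37·28=8880 → min 8880 | M₃..M₅: k=3: 0+40404+20·37·39=69264; k=4: 20720+0+20·28·39=42560 → min 42560.
Length 4: M₁..M₄: k=1: 0+8880+31·5·28=13220; k=2: 3100+20720+31·20·28=41180; k=3: 9435+0+31·37·28=41551 → min 13220 | M₂..M₅: k=2: 0+42560+5·20·39=46460; k=3: 3700+40404+5·37·39=51319; k=4: 8880+0+5·28·39=14340 → min 14340.
Length 5: M₁..M₅: k=1: 0+14340+31·5·39=20385; k=2: 3100+42560+31·20·39=69840; k=3: 9435+40404+31·37·39=94572; k=4: 13220+0+31·28·39=47072 → min 20385.
Optimal parenthesization: (M₁ × (((M₂ × M₃) × M₄) × M₅)) with cost 20385.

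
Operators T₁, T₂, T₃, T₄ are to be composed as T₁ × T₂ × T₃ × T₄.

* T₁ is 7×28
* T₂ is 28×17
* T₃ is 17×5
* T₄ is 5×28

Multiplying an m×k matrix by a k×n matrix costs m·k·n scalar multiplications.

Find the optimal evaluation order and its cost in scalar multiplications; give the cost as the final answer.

4340

Adjacent pairs: T₁T₂ = 7·28·17 = 3332; T₂T₃ = 28·17·5 = 2380; T₃T₄ = 17·5·28 = 2380.
Length 3: T₁..T₃: k=1: 0+2380+7·28·5=3360; k=2: 3332+0+7·17·5=3927 → min 3360 | T₂..T₄: k=2: 0+2380+28·17·28=15708; k=3: 2380+0+28·5·28=6300 → min 6300.
Length 4: T₁..T₄: k=1: 0+6300+7·28·28=11788; k=2: 3332+2380+7·17·28=9044; k=3: 3360+0+7·5·28=4340 → min 4340.
Optimal parenthesization: ((T₁ × (T₂ × T₃)) × T₄) with cost 4340.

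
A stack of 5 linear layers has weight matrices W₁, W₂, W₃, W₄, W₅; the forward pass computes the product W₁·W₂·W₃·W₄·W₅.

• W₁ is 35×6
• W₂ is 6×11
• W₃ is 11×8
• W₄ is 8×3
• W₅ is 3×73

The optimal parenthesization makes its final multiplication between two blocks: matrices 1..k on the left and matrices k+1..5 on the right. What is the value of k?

4

Adjacent pairs: W₁W₂ = 35·6·11 = 2310; W₂W₃ = 6·11·8 = 528; W₃W₄ = 11·8·3 = 264; W₄W₅ = 8·3·73 = 1752.
Length 3: W₁..W₃: k=1: 0+528+35·6·8=2208; k=2: 2310+0+35·11·8=5390 → min 2208 | W₂..W₄: k=2: 0+264+6·11·3=462; k=3: 528+0+6·8·3=672 → min 462 | W₃..W₅: k=3: 0+1752+11·8·73=8176; k=4: 264+0+11·3·73=2673 → min 2673.
Length 4: W₁..W₄: k=1: 0+462+35·6·3=1092; k=2: 2310+264+35·11·3=3729; k=3: 2208+0+35·8·3=3048 → min 1092 | W₂..W₅: k=2: 0+2673+6·11·73=7491; k=3: 528+1752+6·8·73=5784; k=4: 462+0+6·3·73=1776 → min 1776.
Top-level splits: k=1: (W₁..W₁)·(W₂..W₅) → 0+1776+35·6·73 = 17106; k=2: (W₁..W₂)·(W₃..W₅) → 2310+2673+35·11·73 = 33088; k=3: (W₁..W₃)·(W₄..W₅) → 2208+1752+35·8·73 = 24400; k=4: (W₁..W₄)·(W₅..W₅) → 1092+0+35·3·73 = 8757.
Best split is after W₄, i.e. k = 4.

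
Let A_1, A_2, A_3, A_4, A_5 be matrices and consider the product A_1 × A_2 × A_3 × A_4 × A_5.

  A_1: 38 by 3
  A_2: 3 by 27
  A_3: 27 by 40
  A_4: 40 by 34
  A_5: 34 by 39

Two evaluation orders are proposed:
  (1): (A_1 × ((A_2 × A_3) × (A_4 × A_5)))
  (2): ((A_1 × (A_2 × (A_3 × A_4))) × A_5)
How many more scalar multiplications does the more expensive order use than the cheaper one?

28332

Order (1) = (A_1 × ((A_2 × A_3) × (A_4 × A_5))): (A_2 × A_3): 3×27 by 27×40 → 3×40, cost 3·27·40 = 3240; (A_4 × A_5): 40×34 by 34×39 → 40×39, cost 40·34·39 = 53040; ((A_2 × A_3) × (A_4 × A_5)): 3×40 by 40×39 → 3×39, cost 3·40·39 = 4680; cumulative 60960; (A_1 × ((A_2 × A_3) × (A_4 × A_5))): 38×3 by 3×39 → 38×39, cost 38·3·39 = 4446; cumulative 65406. Total 65406.
Order (2) = ((A_1 × (A_2 × (A_3 × A_4))) × A_5): (A_3 × A_4): 27×40 by 40×34 → 27×34, cost 27·40·34 = 36720; (A_2 × (A_3 × A_4)): 3×27 by 27×34 → 3×34, cost 3·27·34 = 2754; cumulative 39474; (A_1 × (A_2 × (A_3 × A_4))): 38×3 by 3×34 → 38×34, cost 38·3·34 = 3876; cumulative 43350; ((A_1 × (A_2 × (A_3 × A_4))) × A_5): 38×34 by 34×39 → 38×39, cost 38·34·39 = 50388; cumulative 93738. Total 93738.
Difference: |65406 − 93738| = 28332.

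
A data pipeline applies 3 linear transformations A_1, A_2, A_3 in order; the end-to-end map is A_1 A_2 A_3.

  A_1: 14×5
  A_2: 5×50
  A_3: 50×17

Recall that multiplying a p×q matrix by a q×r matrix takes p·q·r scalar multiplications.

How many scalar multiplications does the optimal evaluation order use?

Order (A_1 (A_2 A_3)): (A_2 A_3): 5×50 by 50×17 → 5×17, cost 5·50·17 = 4250; (A_1 (A_2 A_3)): 14×5 by 5×17 → 14×17, cost 14·5·17 = 1190; cumulative 5440. Total 5440.
Order ((A_1 A_2) A_3): (A_1 A_2): 14×5 by 5×50 → 14×50, cost 14·5·50 = 3500; ((A_1 A_2) A_3): 14×50 by 50×17 → 14×17, cost 14·50·17 = 11900; cumulative 15400. Total 15400.
Minimum: 5440.

5440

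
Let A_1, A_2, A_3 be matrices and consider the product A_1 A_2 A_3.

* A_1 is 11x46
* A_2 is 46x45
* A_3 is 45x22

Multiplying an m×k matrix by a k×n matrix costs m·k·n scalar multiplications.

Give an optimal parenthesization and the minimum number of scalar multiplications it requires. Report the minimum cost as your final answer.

33660

(A_1 (A_2 A_3)): cost 56672.
((A_1 A_2) A_3): cost 33660.
Optimal: ((A_1 A_2) A_3) with cost 33660.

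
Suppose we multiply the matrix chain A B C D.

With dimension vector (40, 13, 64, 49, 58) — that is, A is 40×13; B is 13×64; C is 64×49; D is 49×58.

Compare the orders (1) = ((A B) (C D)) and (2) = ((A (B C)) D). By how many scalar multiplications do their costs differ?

Order (1) = ((A B) (C D)): (A B): 40×13 by 13×64 → 40×64, cost 40·13·64 = 33280; (C D): 64×49 by 49×58 → 64×58, cost 64·49·58 = 181888; ((A B) (C D)): 40×64 by 64×58 → 40×58, cost 40·64·58 = 148480; cumulative 363648. Total 363648.
Order (2) = ((A (B C)) D): (B C): 13×64 by 64×49 → 13×49, cost 13·64·49 = 40768; (A (B C)): 40×13 by 13×49 → 40×49, cost 40·13·49 = 25480; cumulative 66248; ((A (B C)) D): 40×49 by 49×58 → 40×58, cost 40·49·58 = 113680; cumulative 179928. Total 179928.
Difference: |363648 − 179928| = 183720.

183720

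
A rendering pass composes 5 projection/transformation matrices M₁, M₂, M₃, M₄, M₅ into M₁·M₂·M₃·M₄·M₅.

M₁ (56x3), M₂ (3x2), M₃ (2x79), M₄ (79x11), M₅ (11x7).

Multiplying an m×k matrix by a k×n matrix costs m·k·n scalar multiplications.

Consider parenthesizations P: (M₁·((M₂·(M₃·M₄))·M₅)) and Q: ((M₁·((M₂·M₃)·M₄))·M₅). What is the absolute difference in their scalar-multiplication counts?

6030

Order P = (M₁·((M₂·(M₃·M₄))·M₅)): (M₃·M₄): 2×79 by 79×11 → 2×11, cost 2·79·11 = 1738; (M₂·(M₃·M₄)): 3×2 by 2×11 → 3×11, cost 3·2·11 = 66; cumulative 1804; ((M₂·(M₃·M₄))·M₅): 3×11 by 11×7 → 3×7, cost 3·11·7 = 231; cumulative 2035; (M₁·((M₂·(M₃·M₄))·M₅)): 56×3 by 3×7 → 56×7, cost 56·3·7 = 1176; cumulative 3211. Total 3211.
Order Q = ((M₁·((M₂·M₃)·M₄))·M₅): (M₂·M₃): 3×2 by 2×79 → 3×79, cost 3·2·79 = 474; ((M₂·M₃)·M₄): 3×79 by 79×11 → 3×11, cost 3·79·11 = 2607; cumulative 3081; (M₁·((M₂·M₃)·M₄)): 56×3 by 3×11 → 56×11, cost 56·3·11 = 1848; cumulative 4929; ((M₁·((M₂·M₃)·M₄))·M₅): 56×11 by 11×7 → 56×7, cost 56·11·7 = 4312; cumulative 9241. Total 9241.
Difference: |3211 − 9241| = 6030.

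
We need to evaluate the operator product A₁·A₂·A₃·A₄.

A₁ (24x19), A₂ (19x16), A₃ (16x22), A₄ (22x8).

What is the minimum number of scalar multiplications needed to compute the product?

Adjacent pairs: A₁A₂ = 24·19·16 = 7296; A₂A₃ = 19·16·22 = 6688; A₃A₄ = 16·22·8 = 2816.
Length 3: A₁..A₃: k=1: 0+6688+24·19·22=16720; k=2: 7296+0+24·16·22=15744 → min 15744 | A₂..A₄: k=2: 0+2816+19·16·8=5248; k=3: 6688+0+19·22·8=10032 → min 5248.
Length 4: A₁..A₄: k=1: 0+5248+24·19·8=8896; k=2: 7296+2816+24·16·8=13184; k=3: 15744+0+24·22·8=19968 → min 8896.
Optimal order: (A₁·(A₂·(A₃·A₄))) with cost 8896.

8896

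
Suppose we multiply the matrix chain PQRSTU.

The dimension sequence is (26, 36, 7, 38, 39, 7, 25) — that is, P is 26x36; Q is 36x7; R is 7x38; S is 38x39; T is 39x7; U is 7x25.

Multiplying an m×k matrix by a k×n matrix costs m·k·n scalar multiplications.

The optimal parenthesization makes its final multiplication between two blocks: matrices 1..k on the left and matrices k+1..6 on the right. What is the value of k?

2

Adjacent pairs: PQ = 26·36·7 = 6552; QR = 36·7·38 = 9576; RS = 7·38·39 = 10374; ST = 38·39·7 = 10374; TU = 39·7·25 = 6825.
Length 3: P..R: k=1: 0+9576+26·36·38=45144; k=2: 6552+0+26·7·38=13468 → min 13468 | Q..S: k=2: 0+10374+36·7·39=20202; k=3: 9576+0+36·38·39=62928 → min 20202 | R..T: k=3: 0+10374+7·38·7=12236; k=4: 10374+0+7·39·7=12285 → min 12236 | S..U: k=4: 0+6825+38·39·25=43875; k=5: 10374+0+38·7·25=17024 → min 17024.
Length 4: P..S: k=1: 0+20202+26·36·39=56706; k=2: 6552+10374+26·7·39=24024; k=3: 13468+0+26·38·39=52000 → min 24024 | Q..T: k=2: 0+12236+36·7·7=14000; k=3: 9576+10374+36·38·7=29526; k=4: 20202+0+36·39·7=30030 → min 14000 | R..U: k=3: 0+17024+7·38·25=23674; k=4: 10374+6825+7·39·25=24024; k=5: 12236+0+7·7·25=13461 → min 13461.
Length 5: P..T: k=1: 0+14000+26·36·7=20552; k=2: 6552+12236+26·7·7=20062; k=3: 13468+10374+26·38·7=30758; k=4: 24024+0+26·39·7=31122 → min 20062 | Q..U: k=2: 0+13461+36·7·25=19761; k=3: 9576+17024+36·38·25=60800; k=4: 20202+6825+36·39·25=62127; k=5: 14000+0+36·7·25=20300 → min 19761.
Top-level splits: k=1: (P..P)·(Q..U) → 0+19761+26·36·25 = 43161; k=2: (P..Q)·(R..U) → 6552+13461+26·7·25 = 24563; k=3: (P..R)·(S..U) → 13468+17024+26·38·25 = 55192; k=4: (P..S)·(T..U) → 24024+6825+26·39·25 = 56199; k=5: (P..T)·(U..U) → 20062+0+26·7·25 = 24612.
Best split is after Q, i.e. k = 2.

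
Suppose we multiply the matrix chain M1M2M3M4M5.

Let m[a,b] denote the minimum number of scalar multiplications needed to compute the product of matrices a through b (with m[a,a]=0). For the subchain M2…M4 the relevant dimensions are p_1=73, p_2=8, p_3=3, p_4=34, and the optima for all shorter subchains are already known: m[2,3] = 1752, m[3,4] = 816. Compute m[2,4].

9198

m[2,4] = min over k∈[2,3] of m[2,k]+m[k+1,4]+p_{1}·p_k·p_{4}.
k=2: 0 + 816 + 73·8·34 = 20672; k=3: 1752 + 0 + 73·3·34 = 9198.
Minimum: 9198 at k=3.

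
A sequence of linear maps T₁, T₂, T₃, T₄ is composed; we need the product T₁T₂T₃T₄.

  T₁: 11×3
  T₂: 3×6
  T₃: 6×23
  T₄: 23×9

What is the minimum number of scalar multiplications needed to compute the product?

Adjacent pairs: T₁T₂ = 11·3·6 = 198; T₂T₃ = 3·6·23 = 414; T₃T₄ = 6·23·9 = 1242.
Length 3: T₁..T₃: k=1: 0+414+11·3·23=1173; k=2: 198+0+11·6·23=1716 → min 1173 | T₂..T₄: k=2: 0+1242+3·6·9=1404; k=3: 414+0+3·23·9=1035 → min 1035.
Length 4: T₁..T₄: k=1: 0+1035+11·3·9=1332; k=2: 198+1242+11·6·9=2034; k=3: 1173+0+11·23·9=3450 → min 1332.
Optimal order: (T₁((T₂T₃)T₄)) with cost 1332.

1332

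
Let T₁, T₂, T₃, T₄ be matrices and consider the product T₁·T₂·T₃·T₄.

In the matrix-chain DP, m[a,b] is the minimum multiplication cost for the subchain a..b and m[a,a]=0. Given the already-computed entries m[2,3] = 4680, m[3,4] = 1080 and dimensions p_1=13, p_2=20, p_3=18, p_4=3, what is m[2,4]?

1860

m[2,4] = min over k∈[2,3] of m[2,k]+m[k+1,4]+p_{1}·p_k·p_{4}.
k=2: 0 + 1080 + 13·20·3 = 1860; k=3: 4680 + 0 + 13·18·3 = 5382.
Minimum: 1860 at k=2.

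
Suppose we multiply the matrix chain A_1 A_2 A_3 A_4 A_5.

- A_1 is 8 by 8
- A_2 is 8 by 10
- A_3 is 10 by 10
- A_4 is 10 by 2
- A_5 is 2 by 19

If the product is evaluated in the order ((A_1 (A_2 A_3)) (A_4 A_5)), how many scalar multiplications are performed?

(A_2 A_3): 8×10 by 10×10 → 8×10, cost 8·10·10 = 800
(A_1 (A_2 A_3)): 8×8 by 8×10 → 8×10, cost 8·8·10 = 640; cumulative 1440
(A_4 A_5): 10×2 by 2×19 → 10×19, cost 10·2·19 = 380
((A_1 (A_2 A_3)) (A_4 A_5)): 8×10 by 10×19 → 8×19, cost 8·10·19 = 1520; cumulative 3340
Total: 3340 scalar multiplications.

3340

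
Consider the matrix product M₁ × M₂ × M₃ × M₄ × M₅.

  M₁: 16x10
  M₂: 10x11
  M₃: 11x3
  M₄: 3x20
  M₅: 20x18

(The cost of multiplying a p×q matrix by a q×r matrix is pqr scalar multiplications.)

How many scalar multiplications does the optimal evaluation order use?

Adjacent pairs: M₁M₂ = 16·10·11 = 1760; M₂M₃ = 10·11·3 = 330; M₃M₄ = 11·3·20 = 660; M₄M₅ = 3·20·18 = 1080.
Length 3: M₁..M₃: k=1: 0+330+16·10·3=810; k=2: 1760+0+16·11·3=2288 → min 810 | M₂..M₄: k=2: 0+660+10·11·20=2860; k=3: 330+0+10·3·20=930 → min 930 | M₃..M₅: k=3: 0+1080+11·3·18=1674; k=4: 660+0+11·20·18=4620 → min 1674.
Length 4: M₁..M₄: k=1: 0+930+16·10·20=4130; k=2: 1760+660+16·11·20=5940; k=3: 810+0+16·3·20=1770 → min 1770 | M₂..M₅: k=2: 0+1674+10·11·18=3654; k=3: 330+1080+10·3·18=1950; k=4: 930+0+10·20·18=4530 → min 1950.
Length 5: M₁..M₅: k=1: 0+1950+16·10·18=4830; k=2: 1760+1674+16·11·18=6602; k=3: 810+1080+16·3·18=2754; k=4: 1770+0+16·20·18=7530 → min 2754.
Optimal order: ((M₁ × (M₂ × M₃)) × (M₄ × M₅)) with cost 2754.

2754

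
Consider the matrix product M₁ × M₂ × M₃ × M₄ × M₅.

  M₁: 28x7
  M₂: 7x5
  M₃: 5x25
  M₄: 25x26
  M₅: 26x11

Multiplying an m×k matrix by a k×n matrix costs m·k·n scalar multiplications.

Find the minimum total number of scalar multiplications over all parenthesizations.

7200

Adjacent pairs: M₁M₂ = 28·7·5 = 980; M₂M₃ = 7·5·25 = 875; M₃M₄ = 5·25·26 = 3250; M₄M₅ = 25·26·11 = 7150.
Length 3: M₁..M₃: k=1: 0+875+28·7·25=5775; k=2: 980+0+28·5·25=4480 → min 4480 | M₂..M₄: k=2: 0+3250+7·5·26=4160; k=3: 875+0+7·25·26=5425 → min 4160 | M₃..M₅: k=3: 0+7150+5·25·11=8525; k=4: 3250+0+5·26·11=4680 → min 4680.
Length 4: M₁..M₄: k=1: 0+4160+28·7·26=9256; k=2: 980+3250+28·5·26=7870; k=3: 4480+0+28·25·26=22680 → min 7870 | M₂..M₅: k=2: 0+4680+7·5·11=5065; k=3: 875+7150+7·25·11=9950; k=4: 4160+0+7·26·11=6162 → min 5065.
Length 5: M₁..M₅: k=1: 0+5065+28·7·11=7221; k=2: 980+4680+28·5·11=7200; k=3: 4480+7150+28·25·11=19330; k=4: 7870+0+28·26·11=15878 → min 7200.
Optimal order: ((M₁ × M₂) × ((M₃ × M₄) × M₅)) with cost 7200.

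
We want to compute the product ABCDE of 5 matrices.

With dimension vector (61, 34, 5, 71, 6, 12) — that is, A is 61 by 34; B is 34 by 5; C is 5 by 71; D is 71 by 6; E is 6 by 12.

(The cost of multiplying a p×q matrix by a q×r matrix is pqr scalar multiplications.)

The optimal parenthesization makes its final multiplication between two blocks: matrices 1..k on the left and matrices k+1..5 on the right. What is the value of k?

Adjacent pairs: AB = 61·34·5 = 10370; BC = 34·5·71 = 12070; CD = 5·71·6 = 2130; DE = 71·6·12 = 5112.
Length 3: A..C: k=1: 0+12070+61·34·71=159324; k=2: 10370+0+61·5·71=32025 → min 32025 | B..D: k=2: 0+2130+34·5·6=3150; k=3: 12070+0+34·71·6=26554 → min 3150 | C..E: k=3: 0+5112+5·71·12=9372; k=4: 2130+0+5·6·12=2490 → min 2490.
Length 4: A..D: k=1: 0+3150+61·34·6=15594; k=2: 10370+2130+61·5·6=14330; k=3: 32025+0+61·71·6=58011 → min 14330 | B..E: k=2: 0+2490+34·5·12=4530; k=3: 12070+5112+34·71·12=46150; k=4: 3150+0+34·6·12=5598 → min 4530.
Top-level splits: k=1: (A..A)·(B..E) → 0+4530+61·34·12 = 29418; k=2: (A..B)·(C..E) → 10370+2490+61·5·12 = 16520; k=3: (A..C)·(D..E) → 32025+5112+61·71·12 = 89109; k=4: (A..D)·(E..E) → 14330+0+61·6·12 = 18722.
Best split is after B, i.e. k = 2.

2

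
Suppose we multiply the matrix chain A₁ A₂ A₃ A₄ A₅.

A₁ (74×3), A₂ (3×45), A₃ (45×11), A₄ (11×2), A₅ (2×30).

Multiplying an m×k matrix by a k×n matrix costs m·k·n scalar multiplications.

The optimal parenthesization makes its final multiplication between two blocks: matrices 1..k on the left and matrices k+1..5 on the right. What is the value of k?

Adjacent pairs: A₁A₂ = 74·3·45 = 9990; A₂A₃ = 3·45·11 = 1485; A₃A₄ = 45·11·2 = 990; A₄A₅ = 11·2·30 = 660.
Length 3: A₁..A₃: k=1: 0+1485+74·3·11=3927; k=2: 9990+0+74·45·11=46620 → min 3927 | A₂..A₄: k=2: 0+990+3·45·2=1260; k=3: 1485+0+3·11·2=1551 → min 1260 | A₃..A₅: k=3: 0+660+45·11·30=15510; k=4: 990+0+45·2·30=3690 → min 3690.
Length 4: A₁..A₄: k=1: 0+1260+74·3·2=1704; k=2: 9990+990+74·45·2=17640; k=3: 3927+0+74·11·2=5555 → min 1704 | A₂..A₅: k=2: 0+3690+3·45·30=7740; k=3: 1485+660+3·11·30=3135; k=4: 1260+0+3·2·30=1440 → min 1440.
Top-level splits: k=1: (A₁..A₁)·(A₂..A₅) → 0+1440+74·3·30 = 8100; k=2: (A₁..A₂)·(A₃..A₅) → 9990+3690+74·45·30 = 113580; k=3: (A₁..A₃)·(A₄..A₅) → 3927+660+74·11·30 = 29007; k=4: (A₁..A₄)·(A₅..A₅) → 1704+0+74·2·30 = 6144.
Best split is after A₄, i.e. k = 4.

4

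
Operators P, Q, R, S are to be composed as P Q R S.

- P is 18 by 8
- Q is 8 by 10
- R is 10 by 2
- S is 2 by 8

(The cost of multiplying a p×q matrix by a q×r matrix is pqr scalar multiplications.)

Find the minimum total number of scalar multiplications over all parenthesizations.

Adjacent pairs: PQ = 18·8·10 = 1440; QR = 8·10·2 = 160; RS = 10·2·8 = 160.
Length 3: P..R: k=1: 0+160+18·8·2=448; k=2: 1440+0+18·10·2=1800 → min 448 | Q..S: k=2: 0+160+8·10·8=800; k=3: 160+0+8·2·8=288 → min 288.
Length 4: P..S: k=1: 0+288+18·8·8=1440; k=2: 1440+160+18·10·8=3040; k=3: 448+0+18·2·8=736 → min 736.
Optimal order: ((P (Q R)) S) with cost 736.

736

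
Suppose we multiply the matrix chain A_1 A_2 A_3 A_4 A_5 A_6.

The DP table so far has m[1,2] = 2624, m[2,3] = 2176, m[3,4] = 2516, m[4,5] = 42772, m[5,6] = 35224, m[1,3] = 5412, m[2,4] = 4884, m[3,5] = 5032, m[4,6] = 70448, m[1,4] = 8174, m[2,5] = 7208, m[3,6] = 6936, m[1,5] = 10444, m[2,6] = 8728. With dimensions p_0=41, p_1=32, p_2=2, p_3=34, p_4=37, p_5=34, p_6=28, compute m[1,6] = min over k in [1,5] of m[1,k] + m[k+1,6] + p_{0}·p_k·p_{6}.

11856

m[1,6] = min over k∈[1,5] of m[1,k]+m[k+1,6]+p_{0}·p_k·p_{6}.
k=1: 0 + 8728 + 41·32·28 = 45464; k=2: 2624 + 6936 + 41·2·28 = 11856; k=3: 5412 + 70448 + 41·34·28 = 114892; k=4: 8174 + 35224 + 41·37·28 = 85874; k=5: 10444 + 0 + 41·34·28 = 49476.
Minimum: 11856 at k=2.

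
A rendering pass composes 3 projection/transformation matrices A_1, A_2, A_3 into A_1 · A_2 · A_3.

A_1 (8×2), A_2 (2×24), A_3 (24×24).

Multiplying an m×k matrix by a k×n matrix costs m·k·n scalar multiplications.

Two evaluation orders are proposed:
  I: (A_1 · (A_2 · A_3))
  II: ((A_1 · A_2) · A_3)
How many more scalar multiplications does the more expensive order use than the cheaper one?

3456

Order I = (A_1 · (A_2 · A_3)): (A_2 · A_3): 2×24 by 24×24 → 2×24, cost 2·24·24 = 1152; (A_1 · (A_2 · A_3)): 8×2 by 2×24 → 8×24, cost 8·2·24 = 384; cumulative 1536. Total 1536.
Order II = ((A_1 · A_2) · A_3): (A_1 · A_2): 8×2 by 2×24 → 8×24, cost 8·2·24 = 384; ((A_1 · A_2) · A_3): 8×24 by 24×24 → 8×24, cost 8·24·24 = 4608; cumulative 4992. Total 4992.
Difference: |1536 − 4992| = 3456.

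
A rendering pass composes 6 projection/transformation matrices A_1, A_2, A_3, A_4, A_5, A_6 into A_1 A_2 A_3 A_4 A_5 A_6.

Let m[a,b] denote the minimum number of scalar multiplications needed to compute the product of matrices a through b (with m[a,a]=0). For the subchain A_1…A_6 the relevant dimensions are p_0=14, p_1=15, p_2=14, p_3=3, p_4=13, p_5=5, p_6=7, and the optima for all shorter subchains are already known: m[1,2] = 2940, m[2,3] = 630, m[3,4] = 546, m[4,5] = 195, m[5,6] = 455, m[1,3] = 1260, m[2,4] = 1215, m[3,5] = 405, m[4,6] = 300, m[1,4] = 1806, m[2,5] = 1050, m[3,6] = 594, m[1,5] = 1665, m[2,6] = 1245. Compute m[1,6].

m[1,6] = min over k∈[1,5] of m[1,k]+m[k+1,6]+p_{0}·p_k·p_{6}.
k=1: 0 + 1245 + 14·15·7 = 2715; k=2: 2940 + 594 + 14·14·7 = 4906; k=3: 1260 + 300 + 14·3·7 = 1854; k=4: 1806 + 455 + 14·13·7 = 3535; k=5: 1665 + 0 + 14·5·7 = 2155.
Minimum: 1854 at k=3.

1854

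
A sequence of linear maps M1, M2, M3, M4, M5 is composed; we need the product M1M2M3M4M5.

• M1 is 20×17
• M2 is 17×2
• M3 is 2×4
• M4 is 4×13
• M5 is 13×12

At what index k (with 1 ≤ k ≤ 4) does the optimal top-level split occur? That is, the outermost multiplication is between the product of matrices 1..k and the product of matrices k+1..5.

Adjacent pairs: M1M2 = 20·17·2 = 680; M2M3 = 17·2·4 = 136; M3M4 = 2·4·13 = 104; M4M5 = 4·13·12 = 624.
Length 3: M1..M3: k=1: 0+136+20·17·4=1496; k=2: 680+0+20·2·4=840 → min 840 | M2..M4: k=2: 0+104+17·2·13=546; k=3: 136+0+17·4·13=1020 → min 546 | M3..M5: k=3: 0+624+2·4·12=720; k=4: 104+0+2·13·12=416 → min 416.
Length 4: M1..M4: k=1: 0+546+20·17·13=4966; k=2: 680+104+20·2·13=1304; k=3: 840+0+20·4·13=1880 → min 1304 | M2..M5: k=2: 0+416+17·2·12=824; k=3: 136+624+17·4·12=1576; k=4: 546+0+17·13·12=3198 → min 824.
Top-level splits: k=1: (M1..M1)·(M2..M5) → 0+824+20·17·12 = 4904; k=2: (M1..M2)·(M3..M5) → 680+416+20·2·12 = 1576; k=3: (M1..M3)·(M4..M5) → 840+624+20·4·12 = 2424; k=4: (M1..M4)·(M5..M5) → 1304+0+20·13·12 = 4424.
Best split is after M2, i.e. k = 2.

2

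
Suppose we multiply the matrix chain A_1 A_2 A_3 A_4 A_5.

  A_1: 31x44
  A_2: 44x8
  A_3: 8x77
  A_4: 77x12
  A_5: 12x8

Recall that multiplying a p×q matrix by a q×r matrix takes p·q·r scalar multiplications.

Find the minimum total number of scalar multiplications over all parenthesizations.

Adjacent pairs: A_1A_2 = 31·44·8 = 10912; A_2A_3 = 44·8·77 = 27104; A_3A_4 = 8·77·12 = 7392; A_4A_5 = 77·12·8 = 7392.
Length 3: A_1..A_3: k=1: 0+27104+31·44·77=132132; k=2: 10912+0+31·8·77=30008 → min 30008 | A_2..A_4: k=2: 0+7392+44·8·12=11616; k=3: 27104+0+44·77·12=67760 → min 11616 | A_3..A_5: k=3: 0+7392+8·77·8=12320; k=4: 7392+0+8·12·8=8160 → min 8160.
Length 4: A_1..A_4: k=1: 0+11616+31·44·12=27984; k=2: 10912+7392+31·8·12=21280; k=3: 30008+0+31·77·12=58652 → min 21280 | A_2..A_5: k=2: 0+8160+44·8·8=10976; k=3: 27104+7392+44·77·8=61600; k=4: 11616+0+44·12·8=15840 → min 10976.
Length 5: A_1..A_5: k=1: 0+10976+31·44·8=21888; k=2: 10912+8160+31·8·8=21056; k=3: 30008+7392+31·77·8=56496; k=4: 21280+0+31·12·8=24256 → min 21056.
Optimal order: ((A_1 A_2) ((A_3 A_4) A_5)) with cost 21056.

21056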